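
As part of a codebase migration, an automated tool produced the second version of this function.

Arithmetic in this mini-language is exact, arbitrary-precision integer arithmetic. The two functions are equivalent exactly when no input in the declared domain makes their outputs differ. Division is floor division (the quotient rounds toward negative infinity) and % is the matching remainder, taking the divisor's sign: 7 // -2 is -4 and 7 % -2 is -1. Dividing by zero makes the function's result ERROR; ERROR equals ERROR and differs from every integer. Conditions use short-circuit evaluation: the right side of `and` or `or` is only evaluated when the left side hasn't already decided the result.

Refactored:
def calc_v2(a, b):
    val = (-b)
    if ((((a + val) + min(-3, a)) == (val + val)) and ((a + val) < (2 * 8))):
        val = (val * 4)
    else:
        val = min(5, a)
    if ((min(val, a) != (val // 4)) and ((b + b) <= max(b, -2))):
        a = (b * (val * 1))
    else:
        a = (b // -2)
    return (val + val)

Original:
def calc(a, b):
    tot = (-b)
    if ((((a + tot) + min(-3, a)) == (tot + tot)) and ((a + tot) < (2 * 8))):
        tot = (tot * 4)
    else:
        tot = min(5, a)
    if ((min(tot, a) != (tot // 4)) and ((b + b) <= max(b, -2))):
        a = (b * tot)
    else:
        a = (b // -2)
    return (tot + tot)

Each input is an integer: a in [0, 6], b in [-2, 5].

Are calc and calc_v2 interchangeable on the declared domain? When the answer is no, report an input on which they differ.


Comparing the listings, the differences include: arithmetic usage differs, constant usage differs, local variable names differ.
As a probe, take a=3, b=2: calc runs tot becomes -2; next ((((a + tot) + min(-3, a)) == (tot + tot)) and ((a + tot) < (2 * 8))) evaluates to false; next tot becomes 3; next ((min(tot, a) != (tot // 4)) and ((b + b) <= max(b, -2))) evaluates to false; next a becomes -1; next final value 6; calc_v2 runs val becomes -2; next ((((a + val) + min(-3, a)) == (val + val)) and ((a + val) < (2 * 8))) evaluates to false; next val becomes 3; next ((min(val, a) != (val // 4)) and ((b + b) <= max(b, -2))) evaluates to false; next a becomes -1; next final value 6; both end at 6.
Across all 56 domain points the two functions coincide.
verdict: equivalent


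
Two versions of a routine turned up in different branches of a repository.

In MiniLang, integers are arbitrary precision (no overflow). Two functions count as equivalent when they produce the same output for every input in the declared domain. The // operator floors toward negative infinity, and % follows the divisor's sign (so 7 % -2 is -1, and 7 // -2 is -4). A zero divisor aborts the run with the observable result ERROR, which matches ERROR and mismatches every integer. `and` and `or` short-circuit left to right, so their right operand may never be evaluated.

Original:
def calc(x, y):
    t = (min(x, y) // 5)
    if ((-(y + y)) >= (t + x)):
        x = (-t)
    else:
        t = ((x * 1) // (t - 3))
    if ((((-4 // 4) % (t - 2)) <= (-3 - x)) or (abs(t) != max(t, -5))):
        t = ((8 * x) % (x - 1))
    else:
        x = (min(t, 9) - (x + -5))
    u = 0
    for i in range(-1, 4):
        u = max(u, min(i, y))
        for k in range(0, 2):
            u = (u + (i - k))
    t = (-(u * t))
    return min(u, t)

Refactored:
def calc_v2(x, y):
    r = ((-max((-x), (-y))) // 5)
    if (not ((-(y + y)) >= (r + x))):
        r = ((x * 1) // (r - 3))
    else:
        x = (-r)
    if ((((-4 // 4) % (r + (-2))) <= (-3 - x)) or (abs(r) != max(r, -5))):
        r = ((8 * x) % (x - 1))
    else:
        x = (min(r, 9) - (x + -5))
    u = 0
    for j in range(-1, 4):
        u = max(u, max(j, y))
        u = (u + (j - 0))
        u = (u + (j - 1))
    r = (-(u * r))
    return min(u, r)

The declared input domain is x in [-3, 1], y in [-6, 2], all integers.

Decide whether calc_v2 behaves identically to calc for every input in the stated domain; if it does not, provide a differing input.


x=-2, y=2 yields 10 from calc but 11 from calc_v2.
verdict: not equivalent; witness: x=-2, y=2


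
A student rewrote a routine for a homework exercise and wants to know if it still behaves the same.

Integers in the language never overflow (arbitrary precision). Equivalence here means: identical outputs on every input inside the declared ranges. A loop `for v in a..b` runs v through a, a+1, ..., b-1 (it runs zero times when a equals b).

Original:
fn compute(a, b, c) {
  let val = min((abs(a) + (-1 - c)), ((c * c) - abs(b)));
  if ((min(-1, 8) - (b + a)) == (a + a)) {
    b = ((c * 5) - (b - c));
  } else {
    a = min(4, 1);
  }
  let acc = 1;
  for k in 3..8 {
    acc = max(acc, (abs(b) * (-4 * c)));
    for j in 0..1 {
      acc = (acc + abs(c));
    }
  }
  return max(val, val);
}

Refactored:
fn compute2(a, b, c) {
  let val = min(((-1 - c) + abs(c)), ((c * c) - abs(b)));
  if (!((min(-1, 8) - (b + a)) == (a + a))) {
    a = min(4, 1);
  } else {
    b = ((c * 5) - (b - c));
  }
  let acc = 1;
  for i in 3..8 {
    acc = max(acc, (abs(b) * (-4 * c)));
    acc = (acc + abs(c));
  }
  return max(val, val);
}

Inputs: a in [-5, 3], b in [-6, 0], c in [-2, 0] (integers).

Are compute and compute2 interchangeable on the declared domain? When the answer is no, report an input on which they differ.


Take a=-5, b=0, c=-2.
compute: val = 4; ((min(-1, 8) - (b + a)) == (a + a)) -> false; a = 1; acc = 1; [k=3]; acc = 1; [j=0]; acc = 3; [k=4]; acc = 3; [j=0]; acc = 5; [k=5]; acc = 5; [j=0]; acc = 7; [k=6]; acc = 7; [j=0]; acc = 9; [k=7]; acc = 9; [j=0]; acc = 11; return 4
compute2: val = 3; (!((min(-1, 8) - (b + a)) == (a + a))) -> true; a = 1; acc = 1; [i=3]; acc = 1; acc = 3; [i=4]; acc = 3; acc = 5; [i=5]; acc = 5; acc = 7; [i=6]; acc = 7; acc = 9; [i=7]; acc = 9; acc = 11; return 3
4 against 3: the behavior changed.
verdict: not equivalent; witness: a=-5, b=0, c=-2


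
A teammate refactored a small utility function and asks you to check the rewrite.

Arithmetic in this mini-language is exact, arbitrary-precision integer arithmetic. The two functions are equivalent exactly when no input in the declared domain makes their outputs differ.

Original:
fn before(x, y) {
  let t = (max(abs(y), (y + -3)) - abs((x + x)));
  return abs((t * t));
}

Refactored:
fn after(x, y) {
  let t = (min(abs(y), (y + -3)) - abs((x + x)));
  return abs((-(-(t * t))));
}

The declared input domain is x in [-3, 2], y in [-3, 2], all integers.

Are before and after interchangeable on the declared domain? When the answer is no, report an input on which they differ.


Take x=-3, y=-3.
before: t := -3 | result 9
after: t := -12 | result 144
9 != 144, so the rewrite changes behavior.
verdict: not equivalent; witness: x=-3, y=-3


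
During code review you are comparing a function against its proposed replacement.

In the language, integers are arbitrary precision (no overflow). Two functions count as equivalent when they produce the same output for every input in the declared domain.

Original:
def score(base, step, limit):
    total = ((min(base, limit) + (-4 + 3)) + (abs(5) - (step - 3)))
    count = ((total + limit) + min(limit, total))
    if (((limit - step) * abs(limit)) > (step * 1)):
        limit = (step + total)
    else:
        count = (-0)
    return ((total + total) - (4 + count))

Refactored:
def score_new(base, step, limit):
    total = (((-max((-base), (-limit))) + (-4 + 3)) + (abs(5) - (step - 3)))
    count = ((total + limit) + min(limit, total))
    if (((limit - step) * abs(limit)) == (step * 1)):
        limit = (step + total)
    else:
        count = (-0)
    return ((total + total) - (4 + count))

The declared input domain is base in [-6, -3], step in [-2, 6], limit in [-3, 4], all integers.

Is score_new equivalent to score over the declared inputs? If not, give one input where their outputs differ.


Not equivalent: base=-6, step=-2, limit=-2 separates them (3 vs 2).
score: total becomes 3; next count becomes -1; next (((limit - step) * abs(limit)) > (step * 1)) evaluates to true; next limit becomes 1; next final value 3
score_new: total becomes 3; next count becomes -1; next (((limit - step) * abs(limit)) == (step * 1)) evaluates to false; next count becomes 0; next final value 2
verdict: not equivalent; witness: base=-6, step=-2, limit=-2


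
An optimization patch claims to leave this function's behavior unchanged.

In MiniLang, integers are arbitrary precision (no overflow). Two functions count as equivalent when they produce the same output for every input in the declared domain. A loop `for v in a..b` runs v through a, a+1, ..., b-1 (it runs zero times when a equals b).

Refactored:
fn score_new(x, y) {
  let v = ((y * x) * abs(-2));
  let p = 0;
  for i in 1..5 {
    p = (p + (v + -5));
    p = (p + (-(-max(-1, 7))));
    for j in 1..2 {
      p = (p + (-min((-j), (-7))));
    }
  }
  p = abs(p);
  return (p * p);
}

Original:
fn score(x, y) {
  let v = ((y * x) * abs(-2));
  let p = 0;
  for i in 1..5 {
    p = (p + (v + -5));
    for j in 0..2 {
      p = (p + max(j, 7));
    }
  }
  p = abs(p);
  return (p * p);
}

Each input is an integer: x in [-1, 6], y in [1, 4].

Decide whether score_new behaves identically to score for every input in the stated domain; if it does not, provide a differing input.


The one real change (`0` became `-1`) has no effect anywhere in the declared ranges.
One worked example (x=6, y=4) — score: v := 48 | p := 0 | iter i=1: | p := 43 | iter j=0: | p := 50 | iter j=1: | p := 57 | iter i=2: | p := 100 | iter j=0: | p := 107 | iter j=1: | p := 114 | iter i=3: | p := 157 | iter j=0: | p := 164 | iter j=1: | p := 171 | iter i=4: | p := 214 | iter j=0: | p := 221 | iter j=1: | p := 228 | p := 228 | result 51984; score_new: v := 48 | p := 0 | iter i=1: | p := 43 | p := 50 | iter j=1: | p := 57 | iter i=2: | p := 100 | p := 107 | iter j=1: | p := 114 | iter i=3: | p := 157 | p := 164 | iter j=1: | p := 171 | iter i=4: | p := 214 | p := 221 | iter j=1: | p := 228 | p := 228 | result 51984; agreement on 51984.
Every one of the 32 inputs gives matching results.
verdict: equivalent


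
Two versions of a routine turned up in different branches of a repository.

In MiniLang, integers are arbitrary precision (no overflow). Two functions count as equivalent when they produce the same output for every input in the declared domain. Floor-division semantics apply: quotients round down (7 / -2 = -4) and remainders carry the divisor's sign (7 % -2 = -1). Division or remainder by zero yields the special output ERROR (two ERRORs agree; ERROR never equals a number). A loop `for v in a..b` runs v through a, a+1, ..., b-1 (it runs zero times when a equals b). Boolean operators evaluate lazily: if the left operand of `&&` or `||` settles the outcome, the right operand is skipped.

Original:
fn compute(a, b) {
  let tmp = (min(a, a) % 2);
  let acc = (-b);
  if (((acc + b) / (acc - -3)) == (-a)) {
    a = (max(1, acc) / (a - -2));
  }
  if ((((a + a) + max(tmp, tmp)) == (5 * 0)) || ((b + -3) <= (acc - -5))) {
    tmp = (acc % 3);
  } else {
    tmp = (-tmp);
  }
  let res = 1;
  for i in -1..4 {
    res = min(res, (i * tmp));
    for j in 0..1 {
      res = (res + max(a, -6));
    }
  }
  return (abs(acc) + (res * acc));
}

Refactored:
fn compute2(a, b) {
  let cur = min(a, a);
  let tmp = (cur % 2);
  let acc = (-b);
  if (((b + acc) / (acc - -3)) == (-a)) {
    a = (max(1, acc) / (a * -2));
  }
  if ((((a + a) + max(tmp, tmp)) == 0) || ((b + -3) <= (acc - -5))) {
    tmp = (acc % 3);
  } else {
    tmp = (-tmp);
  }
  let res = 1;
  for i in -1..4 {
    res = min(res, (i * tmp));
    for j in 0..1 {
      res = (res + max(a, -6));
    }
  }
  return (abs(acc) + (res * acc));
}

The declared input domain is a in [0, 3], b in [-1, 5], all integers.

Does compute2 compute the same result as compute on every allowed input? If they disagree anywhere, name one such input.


Take a=0, b=-1.
compute: tmp becomes 0; next acc becomes 1; next (((acc + b) / (acc - -3)) == (-a)) evaluates to true; next a becomes 0; next ((((a + a) + max(tmp, tmp)) == (5 * 0)) || ((b + -3) <= (acc - -5))) evaluates to true; next tmp becomes 1; next res becomes 1; next at i=-1:; next res becomes -1; next at j=0:; next res becomes -1; next at i=0:; next res becomes -1; next at j=0:; next res becomes -1; next at i=1:; next res becomes -1; next at j=0:; next res becomes -1; next at i=2:; next res becomes -1; next at j=0:; next res becomes -1; next at i=3:; next res becomes -1; next at j=0:; next res becomes -1; next final value 0
compute2: cur becomes 0; next tmp becomes 0; next acc becomes 1; next (((b + acc) / (acc - -3)) == (-a)) evaluates to true; next hits division by zero so the output is ERROR
0 vs ERROR — the two versions disagree here.
verdict: not equivalent; witness: a=0, b=-1


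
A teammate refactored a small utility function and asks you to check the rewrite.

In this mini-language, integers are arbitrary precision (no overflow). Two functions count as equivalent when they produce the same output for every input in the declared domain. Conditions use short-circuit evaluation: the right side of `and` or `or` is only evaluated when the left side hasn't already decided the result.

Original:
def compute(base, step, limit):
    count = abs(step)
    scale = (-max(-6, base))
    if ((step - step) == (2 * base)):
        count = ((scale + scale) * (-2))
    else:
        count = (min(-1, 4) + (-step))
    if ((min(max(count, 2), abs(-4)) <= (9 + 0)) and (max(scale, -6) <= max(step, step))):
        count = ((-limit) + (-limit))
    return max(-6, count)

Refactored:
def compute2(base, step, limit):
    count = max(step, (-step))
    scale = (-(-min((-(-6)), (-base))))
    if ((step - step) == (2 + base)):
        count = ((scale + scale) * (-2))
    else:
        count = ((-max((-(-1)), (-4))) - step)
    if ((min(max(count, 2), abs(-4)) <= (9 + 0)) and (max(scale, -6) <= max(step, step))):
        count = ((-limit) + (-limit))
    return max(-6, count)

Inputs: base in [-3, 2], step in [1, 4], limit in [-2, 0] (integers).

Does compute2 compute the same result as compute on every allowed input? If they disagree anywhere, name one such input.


Evaluate both at base=-2, step=1, limit=-2.
compute: count=1, then scale=2, then ((step - step) == (2 * base)) is false, then count=-2, then ((min(max(count, 2), abs(-4)) <= (9 + 0)) and (max(scale, -6) <= max(step, step))) is false, then returns -2
compute2: count=1, then scale=2, then ((step - step) == (2 + base)) is true, then count=-8, then ((min(max(count, 2), abs(-4)) <= (9 + 0)) and (max(scale, -6) <= max(step, step))) is false, then returns -6
-2 != -6, so the rewrite changes behavior.
verdict: not equivalent; witness: base=-2, step=1, limit=-2


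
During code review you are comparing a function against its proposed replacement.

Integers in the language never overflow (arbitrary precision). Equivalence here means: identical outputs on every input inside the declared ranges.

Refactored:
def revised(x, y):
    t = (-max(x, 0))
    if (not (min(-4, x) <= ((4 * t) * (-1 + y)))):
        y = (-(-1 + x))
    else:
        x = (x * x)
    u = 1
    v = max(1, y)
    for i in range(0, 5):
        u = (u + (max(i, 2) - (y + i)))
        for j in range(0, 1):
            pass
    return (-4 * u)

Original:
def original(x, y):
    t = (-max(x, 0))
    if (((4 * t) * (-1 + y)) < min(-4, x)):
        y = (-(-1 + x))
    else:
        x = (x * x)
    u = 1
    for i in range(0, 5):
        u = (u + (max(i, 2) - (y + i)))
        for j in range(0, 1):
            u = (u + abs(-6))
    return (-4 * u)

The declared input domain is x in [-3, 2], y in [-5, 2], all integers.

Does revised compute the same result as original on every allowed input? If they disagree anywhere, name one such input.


Consider the input x=-3, y=-5.
original: t becomes 0; next (((4 * t) * (-1 + y)) < min(-4, x)) evaluates to false; next x becomes 9; next u becomes 1; next at i=0:; next u becomes 8; next at j=0:; next u becomes 14; next at i=1:; next u becomes 20; next at j=0:; next u becomes 26; next at i=2:; next u becomes 31; next at j=0:; next u becomes 37; next at i=3:; next u becomes 42; next at j=0:; next u becomes 48; next at i=4:; next u becomes 53; next at j=0:; next u becomes 59; next final value -236
revised: t becomes 0; next (not (min(-4, x) <= ((4 * t) * (-1 + y)))) evaluates to false; next x becomes 9; next u becomes 1; next v becomes 1; next at i=0:; next u becomes 8; next at j=0:; next at i=1:; next u becomes 14; next at j=0:; next at i=2:; next u becomes 19; next at j=0:; next at i=3:; next u becomes 24; next at j=0:; next at i=4:; next u becomes 29; next at j=0:; next final value -116
-236 against -116: the behavior changed.
verdict: not equivalent; witness: x=-3, y=-5


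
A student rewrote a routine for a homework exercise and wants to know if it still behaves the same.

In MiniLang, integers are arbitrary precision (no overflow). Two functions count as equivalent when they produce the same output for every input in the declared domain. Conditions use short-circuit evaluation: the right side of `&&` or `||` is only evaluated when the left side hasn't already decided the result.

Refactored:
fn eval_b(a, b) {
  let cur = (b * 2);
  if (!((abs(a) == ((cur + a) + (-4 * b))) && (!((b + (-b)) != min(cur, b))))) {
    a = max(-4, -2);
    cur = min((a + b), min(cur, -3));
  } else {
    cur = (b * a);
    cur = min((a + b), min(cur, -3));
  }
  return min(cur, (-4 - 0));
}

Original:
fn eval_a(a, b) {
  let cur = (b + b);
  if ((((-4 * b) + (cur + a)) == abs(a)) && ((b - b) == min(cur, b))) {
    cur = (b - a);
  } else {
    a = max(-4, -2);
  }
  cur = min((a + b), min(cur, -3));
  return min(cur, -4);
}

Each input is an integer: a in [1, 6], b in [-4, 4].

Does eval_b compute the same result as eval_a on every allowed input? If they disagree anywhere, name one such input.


Input a=5, b=0: -5 from eval_a versus -4 from eval_b.
verdict: not equivalent; witness: a=5, b=0


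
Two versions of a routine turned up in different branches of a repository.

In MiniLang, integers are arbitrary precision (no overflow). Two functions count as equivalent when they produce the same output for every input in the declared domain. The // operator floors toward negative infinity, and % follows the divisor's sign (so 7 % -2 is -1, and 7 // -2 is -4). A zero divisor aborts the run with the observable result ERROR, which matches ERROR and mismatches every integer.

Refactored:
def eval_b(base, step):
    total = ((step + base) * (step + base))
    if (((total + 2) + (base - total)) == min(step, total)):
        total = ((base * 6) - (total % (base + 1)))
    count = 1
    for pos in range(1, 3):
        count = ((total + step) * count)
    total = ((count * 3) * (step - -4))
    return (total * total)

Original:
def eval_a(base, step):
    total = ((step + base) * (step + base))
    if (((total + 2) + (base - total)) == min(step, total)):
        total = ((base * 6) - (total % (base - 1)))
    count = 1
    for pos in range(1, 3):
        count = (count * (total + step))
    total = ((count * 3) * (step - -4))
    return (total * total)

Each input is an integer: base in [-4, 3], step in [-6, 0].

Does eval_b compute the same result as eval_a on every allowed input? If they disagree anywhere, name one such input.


On input base=-4, step=-2, eval_a returns 8433216 while eval_b returns 16451136.
verdict: not equivalent; witness: base=-4, step=-2


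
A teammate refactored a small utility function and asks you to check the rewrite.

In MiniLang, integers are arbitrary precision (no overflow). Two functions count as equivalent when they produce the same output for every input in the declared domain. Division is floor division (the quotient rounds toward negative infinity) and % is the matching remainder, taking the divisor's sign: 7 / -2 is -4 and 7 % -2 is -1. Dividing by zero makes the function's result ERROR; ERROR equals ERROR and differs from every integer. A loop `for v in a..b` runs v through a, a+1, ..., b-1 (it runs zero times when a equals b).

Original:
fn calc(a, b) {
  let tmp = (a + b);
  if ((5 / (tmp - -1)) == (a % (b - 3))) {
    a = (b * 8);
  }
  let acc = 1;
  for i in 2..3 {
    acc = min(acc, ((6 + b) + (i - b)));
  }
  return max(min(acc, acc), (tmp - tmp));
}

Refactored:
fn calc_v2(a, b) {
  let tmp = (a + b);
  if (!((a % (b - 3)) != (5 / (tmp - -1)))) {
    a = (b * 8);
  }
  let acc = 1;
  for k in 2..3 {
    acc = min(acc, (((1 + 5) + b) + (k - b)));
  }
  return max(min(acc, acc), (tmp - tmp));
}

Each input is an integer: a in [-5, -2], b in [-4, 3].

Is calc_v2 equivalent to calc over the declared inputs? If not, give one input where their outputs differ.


Changes here: comparison usage differs, and arithmetic usage differs, and constant usage differs, and local variable names differ, and boolean connective usage differs; the full 32-point sweep finds no disagreement.
verdict: equivalent


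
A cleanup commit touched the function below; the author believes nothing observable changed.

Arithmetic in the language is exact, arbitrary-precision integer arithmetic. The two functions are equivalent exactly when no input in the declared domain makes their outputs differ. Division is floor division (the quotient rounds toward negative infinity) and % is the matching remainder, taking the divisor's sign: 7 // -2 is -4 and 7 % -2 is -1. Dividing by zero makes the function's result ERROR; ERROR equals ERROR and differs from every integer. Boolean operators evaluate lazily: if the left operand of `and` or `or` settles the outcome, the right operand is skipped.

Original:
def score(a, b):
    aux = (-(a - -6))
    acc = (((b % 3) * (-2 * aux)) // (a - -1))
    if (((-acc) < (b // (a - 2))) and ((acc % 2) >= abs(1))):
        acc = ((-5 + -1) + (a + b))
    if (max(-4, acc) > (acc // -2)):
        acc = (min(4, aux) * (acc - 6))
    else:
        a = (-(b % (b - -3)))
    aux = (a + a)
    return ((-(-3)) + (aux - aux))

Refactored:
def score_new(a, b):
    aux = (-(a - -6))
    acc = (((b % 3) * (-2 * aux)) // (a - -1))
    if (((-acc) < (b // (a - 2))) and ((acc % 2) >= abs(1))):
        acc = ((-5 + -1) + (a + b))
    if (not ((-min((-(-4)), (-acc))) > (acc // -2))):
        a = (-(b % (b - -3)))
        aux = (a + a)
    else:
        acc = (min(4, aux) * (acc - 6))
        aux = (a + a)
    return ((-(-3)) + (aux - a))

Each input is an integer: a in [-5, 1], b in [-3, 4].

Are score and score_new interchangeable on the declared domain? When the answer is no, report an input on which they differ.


The rewrite breaks on a=-5, b=-1, where the results are 3 and 2.
score: aux becomes -1; next acc becomes -1; next (((-acc) < (b // (a - 2))) and ((acc % 2) >= abs(1))) evaluates to false; next (max(-4, acc) > (acc // -2)) evaluates to false; next a becomes -1; next aux becomes -2; next final value 3
score_new: aux becomes -1; next acc becomes -1; next (((-acc) < (b // (a - 2))) and ((acc % 2) >= abs(1))) evaluates to false; next (not ((-min((-(-4)), (-acc))) > (acc // -2))) evaluates to true; next a becomes -1; next aux becomes -2; next final value 2
verdict: not equivalent; witness: a=-5, b=-1


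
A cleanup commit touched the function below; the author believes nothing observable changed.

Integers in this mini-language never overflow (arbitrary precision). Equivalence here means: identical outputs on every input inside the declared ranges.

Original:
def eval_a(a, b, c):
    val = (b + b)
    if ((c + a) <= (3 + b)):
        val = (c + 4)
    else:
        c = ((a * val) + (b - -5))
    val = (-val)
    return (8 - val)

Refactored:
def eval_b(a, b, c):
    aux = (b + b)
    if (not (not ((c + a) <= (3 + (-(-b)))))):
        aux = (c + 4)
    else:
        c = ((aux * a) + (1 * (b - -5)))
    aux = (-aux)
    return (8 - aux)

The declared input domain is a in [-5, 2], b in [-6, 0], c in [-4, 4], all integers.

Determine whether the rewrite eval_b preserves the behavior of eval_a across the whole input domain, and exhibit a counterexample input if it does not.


Behavior is preserved: although arithmetic usage differs, plus boolean connective usage differs, plus local variable names differ, plus constant usage differs, the outputs never diverge.
Spot check at a=-1, b=-2, c=-2 — eval_a: val becomes -4; next ((c + a) <= (3 + b)) evaluates to true; next val becomes 2; next val becomes -2; next final value 10. eval_b: aux becomes -4; next (not (not ((c + a) <= (3 + (-(-b)))))) evaluates to true; next aux becomes 2; next aux becomes -2; next final value 10. Both give 10.
An exhaustive pass over the 504 declared inputs shows identical outputs.
verdict: equivalent


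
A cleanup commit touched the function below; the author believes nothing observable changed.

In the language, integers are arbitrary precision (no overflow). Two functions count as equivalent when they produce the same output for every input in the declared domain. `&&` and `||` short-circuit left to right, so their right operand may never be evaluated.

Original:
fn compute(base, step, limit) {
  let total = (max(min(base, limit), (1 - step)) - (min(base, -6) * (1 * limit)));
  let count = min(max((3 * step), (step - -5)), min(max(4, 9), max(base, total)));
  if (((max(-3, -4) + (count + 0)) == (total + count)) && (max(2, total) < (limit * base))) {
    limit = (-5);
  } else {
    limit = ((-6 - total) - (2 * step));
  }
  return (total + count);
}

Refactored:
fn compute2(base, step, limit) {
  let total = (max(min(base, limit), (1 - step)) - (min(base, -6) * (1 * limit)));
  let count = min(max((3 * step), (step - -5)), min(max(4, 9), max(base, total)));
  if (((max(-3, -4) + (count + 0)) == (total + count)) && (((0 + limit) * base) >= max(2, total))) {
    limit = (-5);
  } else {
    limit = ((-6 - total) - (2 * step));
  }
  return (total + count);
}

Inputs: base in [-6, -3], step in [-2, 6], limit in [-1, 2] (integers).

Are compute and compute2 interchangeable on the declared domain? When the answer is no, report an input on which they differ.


There is a behavioral-looking edit here, yet the outcome never shifts on this domain; all 144 inputs agree.
verdict: equivalent


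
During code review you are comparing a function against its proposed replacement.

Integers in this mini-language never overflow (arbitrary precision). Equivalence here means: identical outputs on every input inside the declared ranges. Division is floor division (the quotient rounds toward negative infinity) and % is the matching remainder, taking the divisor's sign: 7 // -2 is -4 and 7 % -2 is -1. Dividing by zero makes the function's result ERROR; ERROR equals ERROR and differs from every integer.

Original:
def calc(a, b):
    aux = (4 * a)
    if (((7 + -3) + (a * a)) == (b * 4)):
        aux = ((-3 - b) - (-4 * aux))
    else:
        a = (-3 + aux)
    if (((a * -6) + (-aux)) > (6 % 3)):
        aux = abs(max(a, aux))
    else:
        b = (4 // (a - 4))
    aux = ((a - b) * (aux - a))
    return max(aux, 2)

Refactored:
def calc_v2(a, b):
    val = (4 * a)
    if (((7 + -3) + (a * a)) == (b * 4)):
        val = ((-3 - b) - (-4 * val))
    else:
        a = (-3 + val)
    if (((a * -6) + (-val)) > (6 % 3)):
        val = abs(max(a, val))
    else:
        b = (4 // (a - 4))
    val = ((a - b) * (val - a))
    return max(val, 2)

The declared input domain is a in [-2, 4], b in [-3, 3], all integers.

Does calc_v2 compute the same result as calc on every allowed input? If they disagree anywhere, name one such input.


This is a faithful refactor — local variable names differ, but the computed results match everywhere.
As a probe, take a=2, b=2: calc runs aux becomes 8; next (((7 + -3) + (a * a)) == (b * 4)) evaluates to true; next aux becomes 27; next (((a * -6) + (-aux)) > (6 % 3)) evaluates to false; next b becomes -2; next aux becomes 100; next final value 100; calc_v2 runs val becomes 8; next (((7 + -3) + (a * a)) == (b * 4)) evaluates to true; next val becomes 27; next (((a * -6) + (-val)) > (6 % 3)) evaluates to false; next b becomes -2; next val becomes 100; next final value 100; both end at 100.
Sweeping the whole domain (49 inputs) finds no disagreement.
verdict: equivalent


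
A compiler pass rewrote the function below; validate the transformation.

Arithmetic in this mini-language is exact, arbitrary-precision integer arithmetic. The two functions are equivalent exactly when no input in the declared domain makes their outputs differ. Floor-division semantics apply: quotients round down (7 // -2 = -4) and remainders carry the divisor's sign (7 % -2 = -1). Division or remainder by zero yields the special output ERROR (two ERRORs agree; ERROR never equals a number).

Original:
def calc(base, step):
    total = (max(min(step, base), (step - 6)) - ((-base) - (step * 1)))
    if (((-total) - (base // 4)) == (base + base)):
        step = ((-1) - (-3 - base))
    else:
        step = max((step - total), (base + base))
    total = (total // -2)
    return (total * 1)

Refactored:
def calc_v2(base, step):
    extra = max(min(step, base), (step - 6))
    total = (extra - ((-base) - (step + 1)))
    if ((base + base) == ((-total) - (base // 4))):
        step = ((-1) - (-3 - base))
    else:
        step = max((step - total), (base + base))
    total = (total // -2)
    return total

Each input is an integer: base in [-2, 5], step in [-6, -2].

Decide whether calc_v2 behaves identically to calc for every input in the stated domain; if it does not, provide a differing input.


Take base=-2, step=-6.
calc: total = -14; (((-total) - (base // 4)) == (base + base)) -> false; step = 8; total = 7; return 7
calc_v2: extra = -6; total = -13; ((base + base) == ((-total) - (base // 4))) -> false; step = 7; total = 6; return 6
7 against 6: the behavior changed.
verdict: not equivalent; witness: base=-2, step=-6


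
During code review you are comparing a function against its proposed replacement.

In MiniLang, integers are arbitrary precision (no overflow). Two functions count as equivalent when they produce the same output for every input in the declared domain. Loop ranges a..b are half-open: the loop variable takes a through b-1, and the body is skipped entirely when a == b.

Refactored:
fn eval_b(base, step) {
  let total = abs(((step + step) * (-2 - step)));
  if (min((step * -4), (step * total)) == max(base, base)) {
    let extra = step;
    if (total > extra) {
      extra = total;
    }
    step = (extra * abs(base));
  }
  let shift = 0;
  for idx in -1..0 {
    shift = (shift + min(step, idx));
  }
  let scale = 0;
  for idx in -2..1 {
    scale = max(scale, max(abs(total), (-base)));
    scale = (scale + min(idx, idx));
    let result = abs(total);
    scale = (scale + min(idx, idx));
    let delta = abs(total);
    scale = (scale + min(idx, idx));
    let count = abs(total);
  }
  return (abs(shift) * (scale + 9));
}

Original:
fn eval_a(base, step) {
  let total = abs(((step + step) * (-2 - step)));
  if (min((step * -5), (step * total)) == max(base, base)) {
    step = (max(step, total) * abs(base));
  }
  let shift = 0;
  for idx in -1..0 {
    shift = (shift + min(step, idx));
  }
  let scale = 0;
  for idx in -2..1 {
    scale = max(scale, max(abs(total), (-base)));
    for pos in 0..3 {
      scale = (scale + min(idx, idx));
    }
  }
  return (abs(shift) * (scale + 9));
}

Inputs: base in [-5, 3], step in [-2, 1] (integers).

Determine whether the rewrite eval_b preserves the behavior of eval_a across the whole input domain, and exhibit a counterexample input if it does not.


The suspicious edit (`-5` became `-4`) never changes the result for any input inside the declared domain.
One worked example (base=-1, step=1) — eval_a: total becomes 6; next (min((step * -5), (step * total)) == max(base, base)) evaluates to false; next shift becomes 0; next at idx=-1:; next shift becomes -1; next scale becomes 0; next at idx=-2:; next scale becomes 6; next at pos=0:; next scale becomes 4; next at pos=1:; next scale becomes 2; next at pos=2:; next scale becomes 0; next at idx=-1:; next scale becomes 6; next at pos=0:; next scale becomes 5; next at pos=1:; next scale becomes 4; next at pos=2:; next scale becomes 3; next at idx=0:; next scale becomes 6; next at pos=0:; next scale becomes 6; next at pos=1:; next scale becomes 6; next at pos=2:; next scale becomes 6; next final value 15; eval_b: total becomes 6; next (min((step * -4), (step * total)) == max(base, base)) evaluates to false; next shift becomes 0; next at idx=-1:; next shift becomes -1; next scale becomes 0; next at idx=-2:; next scale becomes 6; next scale becomes 4; next result becomes 6; next scale becomes 2; next delta becomes 6; next scale becomes 0; next count becomes 6; next at idx=-1:; next scale becomes 6; next scale becomes 5; next result becomes 6; next scale becomes 4; next delta becomes 6; next scale becomes 3; next count becomes 6; next at idx=0:; next scale becomes 6; next scale becomes 6; next result becomes 6; next scale becomes 6; next delta becomes 6; next scale becomes 6; next count becomes 6; next final value 15; agreement on 15.
Checked all 36 inputs in the declared domain: the outputs agree on every one.
verdict: equivalent


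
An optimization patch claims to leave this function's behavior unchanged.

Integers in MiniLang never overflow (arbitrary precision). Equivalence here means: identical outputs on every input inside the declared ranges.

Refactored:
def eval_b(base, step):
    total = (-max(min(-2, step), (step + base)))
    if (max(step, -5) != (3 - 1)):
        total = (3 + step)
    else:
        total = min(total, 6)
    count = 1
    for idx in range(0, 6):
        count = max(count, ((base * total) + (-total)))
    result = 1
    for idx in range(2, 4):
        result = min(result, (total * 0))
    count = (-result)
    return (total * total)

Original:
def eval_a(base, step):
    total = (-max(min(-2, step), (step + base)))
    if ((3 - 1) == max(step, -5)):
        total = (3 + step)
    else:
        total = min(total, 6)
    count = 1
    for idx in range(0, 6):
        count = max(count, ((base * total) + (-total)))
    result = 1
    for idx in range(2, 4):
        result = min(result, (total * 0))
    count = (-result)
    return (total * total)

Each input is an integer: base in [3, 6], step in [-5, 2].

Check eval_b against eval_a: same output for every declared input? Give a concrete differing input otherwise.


Try base=4, step=-5.
eval_a: total=1, then ((3 - 1) == max(step, -5)) is false, then total=1, then count=1, then (idx=0), then count=3, then (idx=1), then count=3, then (idx=2), then count=3, then (idx=3), then count=3, then (idx=4), then count=3, then (idx=5), then count=3, then result=1, then (idx=2), then result=0, then (idx=3), then result=0, then count=0, then returns 1
eval_b: total=1, then (max(step, -5) != (3 - 1)) is true, then total=-2, then count=1, then (idx=0), then count=1, then (idx=1), then count=1, then (idx=2), then count=1, then (idx=3), then count=1, then (idx=4), then count=1, then (idx=5), then count=1, then result=1, then (idx=2), then result=0, then (idx=3), then result=0, then count=0, then returns 4
1 != 4, so the rewrite changes behavior.
verdict: not equivalent; witness: base=4, step=-5


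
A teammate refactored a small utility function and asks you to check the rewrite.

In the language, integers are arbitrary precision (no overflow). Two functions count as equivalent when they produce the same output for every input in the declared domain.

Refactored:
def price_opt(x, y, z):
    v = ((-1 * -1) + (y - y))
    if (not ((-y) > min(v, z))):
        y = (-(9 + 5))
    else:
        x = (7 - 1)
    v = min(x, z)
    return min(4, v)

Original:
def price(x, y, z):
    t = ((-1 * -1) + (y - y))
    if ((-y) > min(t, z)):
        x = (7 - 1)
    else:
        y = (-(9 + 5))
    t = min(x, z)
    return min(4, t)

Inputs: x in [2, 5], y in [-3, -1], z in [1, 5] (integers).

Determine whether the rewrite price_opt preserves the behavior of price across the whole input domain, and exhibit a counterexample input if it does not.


Changes here: boolean connective usage differs; and local variable names differ; the full 60-point sweep finds no disagreement.
verdict: equivalent


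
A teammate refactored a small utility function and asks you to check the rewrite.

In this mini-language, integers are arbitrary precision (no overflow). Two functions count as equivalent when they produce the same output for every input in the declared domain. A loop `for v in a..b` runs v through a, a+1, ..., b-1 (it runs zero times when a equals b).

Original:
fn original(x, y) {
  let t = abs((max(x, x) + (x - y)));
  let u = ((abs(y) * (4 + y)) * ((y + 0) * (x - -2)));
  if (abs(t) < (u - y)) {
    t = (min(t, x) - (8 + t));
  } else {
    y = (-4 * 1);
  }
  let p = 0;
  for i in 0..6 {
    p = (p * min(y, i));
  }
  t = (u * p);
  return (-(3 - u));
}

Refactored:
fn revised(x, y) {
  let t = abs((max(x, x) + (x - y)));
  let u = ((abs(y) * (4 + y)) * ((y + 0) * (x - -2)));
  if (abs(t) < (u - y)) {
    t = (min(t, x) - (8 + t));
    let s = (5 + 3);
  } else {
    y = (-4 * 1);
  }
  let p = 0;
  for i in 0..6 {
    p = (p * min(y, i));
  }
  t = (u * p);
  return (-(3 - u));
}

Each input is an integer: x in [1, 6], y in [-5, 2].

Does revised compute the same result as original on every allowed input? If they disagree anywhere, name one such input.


The two are interchangeable: statement counts differ, and local variable names differ, and constant usage differs, and arithmetic usage differs, and every declared input agrees.
One worked example (x=2, y=0) — original: t becomes 4; next u becomes 0; next (abs(t) < (u - y)) evaluates to false; next y becomes -4; next p becomes 0; next at i=0:; next p becomes 0; next at i=1:; next p becomes 0; next at i=2:; next p becomes 0; next at i=3:; next p becomes 0; next at i=4:; next p becomes 0; next at i=5:; next p becomes 0; next t becomes 0; next final value -3; revised: t becomes 4; next u becomes 0; next (abs(t) < (u - y)) evaluates to false; next y becomes -4; next p becomes 0; next at i=0:; next p becomes 0; next at i=1:; next p becomes 0; next at i=2:; next p becomes 0; next at i=3:; next p becomes 0; next at i=4:; next p becomes 0; next at i=5:; next p becomes 0; next t becomes 0; next final value -3; agreement on -3.
An exhaustive pass over the 48 declared inputs shows identical outputs.
verdict: equivalent


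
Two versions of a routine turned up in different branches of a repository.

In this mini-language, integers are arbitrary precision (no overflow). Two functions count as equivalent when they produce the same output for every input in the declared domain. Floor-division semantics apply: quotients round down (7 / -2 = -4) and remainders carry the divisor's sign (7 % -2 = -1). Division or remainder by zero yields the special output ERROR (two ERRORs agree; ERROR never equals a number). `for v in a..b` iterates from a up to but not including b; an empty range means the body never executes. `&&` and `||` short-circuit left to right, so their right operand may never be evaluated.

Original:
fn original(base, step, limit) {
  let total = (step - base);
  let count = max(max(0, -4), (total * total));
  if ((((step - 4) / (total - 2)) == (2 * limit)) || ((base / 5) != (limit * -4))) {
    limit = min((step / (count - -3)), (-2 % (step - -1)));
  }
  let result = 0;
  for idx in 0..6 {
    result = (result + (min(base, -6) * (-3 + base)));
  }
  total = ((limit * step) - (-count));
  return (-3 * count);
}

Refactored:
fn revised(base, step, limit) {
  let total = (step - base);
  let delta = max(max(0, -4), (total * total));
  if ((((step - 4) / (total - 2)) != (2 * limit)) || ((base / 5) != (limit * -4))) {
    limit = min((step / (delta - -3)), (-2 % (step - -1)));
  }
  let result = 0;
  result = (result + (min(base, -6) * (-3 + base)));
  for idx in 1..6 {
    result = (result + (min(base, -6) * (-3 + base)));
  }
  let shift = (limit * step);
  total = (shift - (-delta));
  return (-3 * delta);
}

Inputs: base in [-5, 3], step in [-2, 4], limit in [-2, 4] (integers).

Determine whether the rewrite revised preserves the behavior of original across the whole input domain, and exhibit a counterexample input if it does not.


Not equivalent: base=0, step=-1, limit=0 separates them (-3 vs ERROR).
original: total=-1, then count=1, then ((((step - 4) / (total - 2)) == (2 * limit)) || ((base / 5) != (limit * -4))) is false, then result=0, then (idx=0), then result=18, then (idx=1), then result=36, then (idx=2), then result=54, then (idx=3), then result=72, then (idx=4), then result=90, then (idx=5), then result=108, then total=1, then returns -3
revised: total=-1, then delta=1, then ((((step - 4) / (total - 2)) != (2 * limit)) || ((base / 5) != (limit * -4))) is true, then a zero divisor aborts: ERROR
verdict: not equivalent; witness: base=0, step=-1, limit=0
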